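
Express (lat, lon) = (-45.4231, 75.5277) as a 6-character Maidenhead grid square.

Add 180° to longitude and 90° to latitude: 255.5277, 44.5769.
Field (20°×10°, letters A–R): 255.5277/20 → 12 → M, 44.5769/10 → 4 → E; chars ME.
Square (2°×1°, digits 0–9): 15.5277/2 → 7, 4.5769/1 → 4; chars 74.
Subsquare (5′×2.5′, letters a–x): 1.5277/0.0833333 → 18 → s, 0.5769/0.0416667 → 13 → n; chars sn.

ME74sn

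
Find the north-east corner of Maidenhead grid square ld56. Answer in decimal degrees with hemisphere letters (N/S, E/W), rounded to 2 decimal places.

Field L=11, D=3: +11·20° lon, +3·10° lat → SW at lon 40°, lat -60°.
Square 5, 6: +5·2° lon, +6·1° lat → SW at lon 50°, lat -54°.
Cell spans 2° lon × 1° lat. NE corner is SW corner plus one full cell.
latitude 53.00° S, longitude 52.00° E.

53.00° S, 52.00° E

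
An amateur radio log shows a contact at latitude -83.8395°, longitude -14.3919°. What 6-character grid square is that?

IA26td

Shift to the Maidenhead origin (180°W, 90°S): lon 165.6081, lat 6.1605.
Field: lon ⌊165.6081/20⌋ = 8 → I; lat ⌊6.1605/10⌋ = 0 → A.
Square: lon ⌊5.6081/2⌋ = 2; lat ⌊6.1605/1⌋ = 6.
Subsquare: lon ⌊1.6081/0.0833333⌋ = 19 → t; lat ⌊0.1605/0.0416667⌋ = 3 → d.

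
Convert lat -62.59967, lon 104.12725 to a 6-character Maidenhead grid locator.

OC27bj

Add 180° to longitude and 90° to latitude: 284.1273, 27.4003.
Field: lon ⌊284.1273/20⌋ = 14 → O; lat ⌊27.4003/10⌋ = 2 → C.
Square: lon ⌊4.1273/2⌋ = 2; lat ⌊7.4003/1⌋ = 7.
Subsquare: lon ⌊0.1273/0.0833333⌋ = 1 → b; lat ⌊0.4003/0.0416667⌋ = 9 → j.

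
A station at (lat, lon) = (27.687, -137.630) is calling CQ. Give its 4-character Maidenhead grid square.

Add 180° to longitude and 90° to latitude: 42.37, 117.69.
Field (20°×10°, letters A–R): 42.37/20 → 2 → C, 117.69/10 → 11 → L; chars CL.
Square (2°×1°, digits 0–9): 2.37/2 → 1, 7.69/1 → 7; chars 17.

CL17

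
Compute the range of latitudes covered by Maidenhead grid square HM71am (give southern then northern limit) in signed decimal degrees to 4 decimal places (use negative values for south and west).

Field H=7, M=12: +7·20° lon, +12·10° lat → SW at lon -40°, lat 30°.
Square 7, 1: +7·2° lon, +1·1° lat → SW at lon -26°, lat 31°.
Subsquare a=0, m=12: +0·0.0833333° lon, +12·0.0416667° lat → SW at lon -26°, lat 31.5°.
Cell spans 0.0833333° lon × 0.0416667° lat.
south 31.5000, north 31.5417.

31.5000, 31.5417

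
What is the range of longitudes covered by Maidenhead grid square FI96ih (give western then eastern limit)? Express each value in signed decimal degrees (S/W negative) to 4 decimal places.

Field F=5, I=8: +5·20° lon, +8·10° lat → SW at lon -80°, lat -10°.
Square 9, 6: +9·2° lon, +6·1° lat → SW at lon -62°, lat -4°.
Subsquare i=8, h=7: +8·0.0833333° lon, +7·0.0416667° lat → SW at lon -61.3333°, lat -3.70833°.
Cell spans 0.0833333° lon × 0.0416667° lat.
west -61.3333, east -61.2500.

-61.3333, -61.2500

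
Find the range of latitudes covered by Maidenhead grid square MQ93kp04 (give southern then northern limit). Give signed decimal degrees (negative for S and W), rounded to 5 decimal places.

Field M=12, Q=16: +12·20° lon, +16·10° lat → SW at lon 60°, lat 70°.
Square 9, 3: +9·2° lon, +3·1° lat → SW at lon 78°, lat 73°.
Subsquare k=10, p=15: +10·0.0833333° lon, +15·0.0416667° lat → SW at lon 78.8333°, lat 73.625°.
Extended square 0, 4: +0·0.00833333° lon, +4·0.00416667° lat → SW at lon 78.8333°, lat 73.6417°.
Cell spans 0.00833333° lon × 0.00416667° lat.
south 73.64167, north 73.64583.

73.64167, 73.64583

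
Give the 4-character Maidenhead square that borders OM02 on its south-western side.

NM91

Longitude square 0; −1 → -1, wraps to 9, carry into field.
Longitude field O = 14; −1 → 13 = N.
Latitude square 2; −1 → 1.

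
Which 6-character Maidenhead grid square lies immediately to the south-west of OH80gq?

OH80fp

Longitude subsquare g = 6; −1 → 5 = f.
Latitude subsquare q = 16; −1 → 15 = p.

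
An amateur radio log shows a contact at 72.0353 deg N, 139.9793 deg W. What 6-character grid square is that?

Add 180° to longitude and 90° to latitude: 40.0207, 162.0353.
Field: 40.0207/20 → 2 → C, 162.0353/10 → 16 → Q; chars CQ.
Square: 0.0207/2 → 0, 2.0353/1 → 2; chars 02.
Subsquare: 0.0207/0.0833333 → 0 → a, 0.0353/0.0416667 → 0 → a; chars aa.

CQ02aa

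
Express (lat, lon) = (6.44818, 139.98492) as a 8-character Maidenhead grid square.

PJ96xk87

Shift to the Maidenhead origin (180°W, 90°S): lon 319.98492, lat 96.44818.
Field: lon ⌊319.98492/20⌋ = 15 → P; lat ⌊96.44818/10⌋ = 9 → J.
Square: lon ⌊19.98492/2⌋ = 9; lat ⌊6.44818/1⌋ = 6.
Subsquare: lon ⌊1.98492/0.0833333⌋ = 23 → x; lat ⌊0.44818/0.0416667⌋ = 10 → k.
Extended square: lon ⌊0.06825/0.00833333⌋ = 8; lat ⌊0.03151/0.00416667⌋ = 7.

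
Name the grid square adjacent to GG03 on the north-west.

FG94

Longitude square 0; −1 → -1, wraps to 9, carry into field.
Longitude field G = 6; −1 → 5 = F.
Latitude square 3; +1 → 4.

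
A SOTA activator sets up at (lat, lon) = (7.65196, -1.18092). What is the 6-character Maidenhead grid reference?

IJ97jp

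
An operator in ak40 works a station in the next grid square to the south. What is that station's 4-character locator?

Latitude square 0; −1 → -1, wraps to 9, carry into field.
Latitude field K = 10; −1 → 9 = J.
The longitude characters are unchanged.

AJ49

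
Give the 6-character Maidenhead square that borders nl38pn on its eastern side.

NL38qn

Longitude subsquare p = 15; +1 → 16 = q.
The latitude characters are unchanged.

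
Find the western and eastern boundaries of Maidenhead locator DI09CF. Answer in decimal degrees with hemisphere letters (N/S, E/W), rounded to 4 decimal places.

Field D=3, I=8: +3·20° lon, +8·10° lat → SW at lon -120°, lat -10°.
Square 0, 9: +0·2° lon, +9·1° lat → SW at lon -120°, lat -1°.
Subsquare c=2, f=5: +2·0.0833333° lon, +5·0.0416667° lat → SW at lon -119.833°, lat -0.791667°.
Cell spans 0.0833333° lon × 0.0416667° lat.
west 119.8333° W, east 119.7500° W.

119.8333° W, 119.7500° W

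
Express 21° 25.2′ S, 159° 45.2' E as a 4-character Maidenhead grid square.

Shift to the Maidenhead origin (180°W, 90°S): lon 339.75, lat 68.58.
Field: lon ⌊339.75/20⌋ = 16 → Q; lat ⌊68.58/10⌋ = 6 → G.
Square: lon ⌊19.75/2⌋ = 9; lat ⌊8.58/1⌋ = 8.

QG98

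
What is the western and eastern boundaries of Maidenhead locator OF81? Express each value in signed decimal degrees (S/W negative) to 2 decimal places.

Field O=14, F=5: +14·20° lon, +5·10° lat → SW at lon 100°, lat -40°.
Square 8, 1: +8·2° lon, +1·1° lat → SW at lon 116°, lat -39°.
Cell spans 2° lon × 1° lat.
west 116.00, east 118.00.

116.00, 118.00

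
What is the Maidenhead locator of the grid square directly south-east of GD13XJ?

GD23ai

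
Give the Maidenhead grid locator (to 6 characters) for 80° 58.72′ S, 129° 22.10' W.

CA59ha

Offset from 180°W / 90°S: lon 50.6317°, lat 9.0213°.
Field: 50.6317/20 → 2 → C, 9.0213/10 → 0 → A; chars CA.
Square: 10.6317/2 → 5, 9.0213/1 → 9; chars 59.
Subsquare: 0.6317/0.0833333 → 7 → h, 0.0213/0.0416667 → 0 → a; chars ha.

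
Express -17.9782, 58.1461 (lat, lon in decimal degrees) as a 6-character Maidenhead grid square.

Add 180° to longitude and 90° to latitude: 238.1461, 72.0218.
Field: lon ⌊238.1461/20⌋ = 11 → L; lat ⌊72.0218/10⌋ = 7 → H.
Square: lon ⌊18.1461/2⌋ = 9; lat ⌊2.0218/1⌋ = 2.
Subsquare: lon ⌊0.1461/0.0833333⌋ = 1 → b; lat ⌊0.0218/0.0416667⌋ = 0 → a.

LH92ba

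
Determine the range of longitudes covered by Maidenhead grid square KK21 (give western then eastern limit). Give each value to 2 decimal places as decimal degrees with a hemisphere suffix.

Field K=10, K=10: +10·20° lon, +10·10° lat → SW at lon 20°, lat 10°.
Square 2, 1: +2·2° lon, +1·1° lat → SW at lon 24°, lat 11°.
Cell spans 2° lon × 1° lat.
west 24.00° E, east 26.00° E.

24.00° E, 26.00° E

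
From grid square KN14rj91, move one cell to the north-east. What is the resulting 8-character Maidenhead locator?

Longitude extended square 9; +1 → 10, wraps to 0, carry into subsquare.
Longitude subsquare r = 17; +1 → 18 = s.
Latitude extended square 1; +1 → 2.

KN14sj02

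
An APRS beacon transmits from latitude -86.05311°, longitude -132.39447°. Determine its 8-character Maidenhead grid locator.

CA33tw27

Shift to the Maidenhead origin (180°W, 90°S): lon 47.60553, lat 3.94689.
Field: 47.60553/20 → 2 → C, 3.94689/10 → 0 → A; chars CA.
Square: 7.60553/2 → 3, 3.94689/1 → 3; chars 33.
Subsquare: 1.60553/0.0833333 → 19 → t, 0.94689/0.0416667 → 22 → w; chars tw.
Extended square: 0.02220/0.00833333 → 2, 0.03022/0.00416667 → 7; chars 27.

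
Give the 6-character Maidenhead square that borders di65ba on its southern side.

Latitude subsquare a = 0; −1 → -1, wraps to 23 = x, carry into square.
Latitude square 5; −1 → 4.
The longitude characters are unchanged.

DI64bx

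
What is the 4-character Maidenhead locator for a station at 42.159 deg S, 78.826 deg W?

FE07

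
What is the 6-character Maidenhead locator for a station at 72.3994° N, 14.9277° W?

IQ22mj

Offset from 180°W / 90°S: lon 165.0723°, lat 162.3994°.
Field: 165.0723/20 → 8 → I, 162.3994/10 → 16 → Q; chars IQ.
Square: 5.0723/2 → 2, 2.3994/1 → 2; chars 22.
Subsquare: 1.0723/0.0833333 → 12 → m, 0.3994/0.0416667 → 9 → j; chars mj.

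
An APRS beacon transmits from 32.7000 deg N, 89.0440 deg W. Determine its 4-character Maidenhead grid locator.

Shift to the Maidenhead origin (180°W, 90°S): lon 90.96, lat 122.70.
Field: lon ⌊90.96/20⌋ = 4 → E; lat ⌊122.70/10⌋ = 12 → M.
Square: lon ⌊10.96/2⌋ = 5; lat ⌊2.70/1⌋ = 2.

EM52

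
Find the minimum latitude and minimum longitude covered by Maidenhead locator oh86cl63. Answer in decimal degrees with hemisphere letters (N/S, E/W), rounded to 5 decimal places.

Field O=14, H=7: +14·20° lon, +7·10° lat → SW at lon 100°, lat -20°.
Square 8, 6: +8·2° lon, +6·1° lat → SW at lon 116°, lat -14°.
Subsquare c=2, l=11: +2·0.0833333° lon, +11·0.0416667° lat → SW at lon 116.167°, lat -13.5417°.
Extended square 6, 3: +6·0.00833333° lon, +3·0.00416667° lat → SW at lon 116.217°, lat -13.5292°.
latitude 13.52917° S, longitude 116.21667° E.

13.52917° S, 116.21667° E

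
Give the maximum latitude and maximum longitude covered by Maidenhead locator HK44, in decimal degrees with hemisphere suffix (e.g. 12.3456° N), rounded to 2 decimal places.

Field H=7, K=10: +7·20° lon, +10·10° lat → SW at lon -40°, lat 10°.
Square 4, 4: +4·2° lon, +4·1° lat → SW at lon -32°, lat 14°.
Cell spans 2° lon × 1° lat. NE corner is SW corner plus one full cell.
latitude 15.00° N, longitude 30.00° W.

15.00° N, 30.00° W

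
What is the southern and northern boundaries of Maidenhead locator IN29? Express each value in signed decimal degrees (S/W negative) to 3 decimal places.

49.000, 50.000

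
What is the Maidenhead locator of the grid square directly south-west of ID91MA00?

ID90lx99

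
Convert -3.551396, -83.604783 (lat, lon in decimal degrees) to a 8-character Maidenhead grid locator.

Add 180° to longitude and 90° to latitude: 96.39522, 86.44860.
Field: lon ⌊96.39522/20⌋ = 4 → E; lat ⌊86.44860/10⌋ = 8 → I.
Square: lon ⌊16.39522/2⌋ = 8; lat ⌊6.44860/1⌋ = 6.
Subsquare: lon ⌊0.39522/0.0833333⌋ = 4 → e; lat ⌊0.44860/0.0416667⌋ = 10 → k.
Extended square: lon ⌊0.06188/0.00833333⌋ = 7; lat ⌊0.03194/0.00416667⌋ = 7.

EI86ek77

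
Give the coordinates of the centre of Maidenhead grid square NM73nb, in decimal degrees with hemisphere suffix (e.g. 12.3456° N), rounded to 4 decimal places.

33.0625° N, 95.1250° E

Field N=13, M=12: +13·20° lon, +12·10° lat → SW at lon 80°, lat 30°.
Square 7, 3: +7·2° lon, +3·1° lat → SW at lon 94°, lat 33°.
Subsquare n=13, b=1: +13·0.0833333° lon, +1·0.0416667° lat → SW at lon 95.0833°, lat 33.0417°.
Cell spans 0.0833333° lon × 0.0416667° lat. Centre is SW corner plus half of each.
latitude 33.0625° N, longitude 95.1250° E.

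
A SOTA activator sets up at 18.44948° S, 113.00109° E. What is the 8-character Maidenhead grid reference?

OH61mn02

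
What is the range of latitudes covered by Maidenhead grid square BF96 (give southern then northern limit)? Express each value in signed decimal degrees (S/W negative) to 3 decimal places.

-34.000, -33.000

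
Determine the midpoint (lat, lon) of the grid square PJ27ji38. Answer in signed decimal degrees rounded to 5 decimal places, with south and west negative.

Field P=15, J=9: +15·20° lon, +9·10° lat → SW at lon 120°, lat 0°.
Square 2, 7: +2·2° lon, +7·1° lat → SW at lon 124°, lat 7°.
Subsquare j=9, i=8: +9·0.0833333° lon, +8·0.0416667° lat → SW at lon 124.75°, lat 7.33333°.
Extended square 3, 8: +3·0.00833333° lon, +8·0.00416667° lat → SW at lon 124.775°, lat 7.36667°.
Cell spans 0.00833333° lon × 0.00416667° lat. Centre is SW corner plus half of each.
latitude 7.36875, longitude 124.77917.

7.36875, 124.77917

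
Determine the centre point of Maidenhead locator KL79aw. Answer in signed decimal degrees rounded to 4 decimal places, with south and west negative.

Field K=10, L=11: +10·20° lon, +11·10° lat → SW at lon 20°, lat 20°.
Square 7, 9: +7·2° lon, +9·1° lat → SW at lon 34°, lat 29°.
Subsquare a=0, w=22: +0·0.0833333° lon, +22·0.0416667° lat → SW at lon 34°, lat 29.9167°.
Cell spans 0.0833333° lon × 0.0416667° lat. Centre is SW corner plus half of each.
latitude 29.9375, longitude 34.0417.

29.9375, 34.0417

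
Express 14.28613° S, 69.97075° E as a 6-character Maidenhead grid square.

Shift to the Maidenhead origin (180°W, 90°S): lon 249.9708, lat 75.7139.
Field: lon ⌊249.9708/20⌋ = 12 → M; lat ⌊75.7139/10⌋ = 7 → H.
Square: lon ⌊9.9708/2⌋ = 4; lat ⌊5.7139/1⌋ = 5.
Subsquare: lon ⌊1.9708/0.0833333⌋ = 23 → x; lat ⌊0.7139/0.0416667⌋ = 17 → r.

MH45xr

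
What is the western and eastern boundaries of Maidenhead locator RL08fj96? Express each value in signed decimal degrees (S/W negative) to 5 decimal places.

Field R=17, L=11: +17·20° lon, +11·10° lat → SW at lon 160°, lat 20°.
Square 0, 8: +0·2° lon, +8·1° lat → SW at lon 160°, lat 28°.
Subsquare f=5, j=9: +5·0.0833333° lon, +9·0.0416667° lat → SW at lon 160.417°, lat 28.375°.
Extended square 9, 6: +9·0.00833333° lon, +6·0.00416667° lat → SW at lon 160.492°, lat 28.4°.
Cell spans 0.00833333° lon × 0.00416667° lat.
west 160.49167, east 160.50000.

160.49167, 160.50000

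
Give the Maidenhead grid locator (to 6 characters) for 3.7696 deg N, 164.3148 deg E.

RJ23ds

Offset from 180°W / 90°S: lon 344.3148°, lat 93.7696°.
Field (20°×10°, letters A–R): 344.3148/20 → 17 → R, 93.7696/10 → 9 → J; chars RJ.
Square (2°×1°, digits 0–9): 4.3148/2 → 2, 3.7696/1 → 3; chars 23.
Subsquare (5′×2.5′, letters a–x): 0.3148/0.0833333 → 3 → d, 0.7696/0.0416667 → 18 → s; chars ds.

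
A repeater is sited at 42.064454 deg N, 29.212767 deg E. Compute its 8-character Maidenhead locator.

KN42ob55

Add 180° to longitude and 90° to latitude: 209.21277, 132.06445.
Field: 209.21277/20 → 10 → K, 132.06445/10 → 13 → N; chars KN.
Square: 9.21277/2 → 4, 2.06445/1 → 2; chars 42.
Subsquare: 1.21277/0.0833333 → 14 → o, 0.06445/0.0416667 → 1 → b; chars ob.
Extended square: 0.04610/0.00833333 → 5, 0.02279/0.00416667 → 5; chars 55.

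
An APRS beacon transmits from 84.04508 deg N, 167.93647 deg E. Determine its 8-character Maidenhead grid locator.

Shift to the Maidenhead origin (180°W, 90°S): lon 347.93647, lat 174.04508.
Field: lon ⌊347.93647/20⌋ = 17 → R; lat ⌊174.04508/10⌋ = 17 → R.
Square: lon ⌊7.93647/2⌋ = 3; lat ⌊4.04508/1⌋ = 4.
Subsquare: lon ⌊1.93647/0.0833333⌋ = 23 → x; lat ⌊0.04508/0.0416667⌋ = 1 → b.
Extended square: lon ⌊0.01980/0.00833333⌋ = 2; lat ⌊0.00341/0.00416667⌋ = 0.

RR34xb20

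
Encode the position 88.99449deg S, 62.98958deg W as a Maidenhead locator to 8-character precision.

FA81ma11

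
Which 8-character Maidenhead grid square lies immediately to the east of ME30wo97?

Longitude extended square 9; +1 → 10, wraps to 0, carry into subsquare.
Longitude subsquare w = 22; +1 → 23 = x.
The latitude characters are unchanged.

ME30xo07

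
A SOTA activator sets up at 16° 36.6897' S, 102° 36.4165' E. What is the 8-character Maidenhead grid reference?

OH13hj23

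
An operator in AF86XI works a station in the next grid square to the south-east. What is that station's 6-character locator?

AF96ah

Longitude subsquare x = 23; +1 → 24, wraps to 0 = a, carry into square.
Longitude square 8; +1 → 9.
Latitude subsquare i = 8; −1 → 7 = h.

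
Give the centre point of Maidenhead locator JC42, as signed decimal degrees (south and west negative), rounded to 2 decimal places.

-67.50, 9.00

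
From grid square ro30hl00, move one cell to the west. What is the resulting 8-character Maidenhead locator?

Longitude extended square 0; −1 → -1, wraps to 9, carry into subsquare.
Longitude subsquare h = 7; −1 → 6 = g.
The latitude characters are unchanged.

RO30gl90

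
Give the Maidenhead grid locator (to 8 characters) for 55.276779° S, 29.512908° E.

KD44sr13

Shift to the Maidenhead origin (180°W, 90°S): lon 209.51291, lat 34.72322.
Field: lon ⌊209.51291/20⌋ = 10 → K; lat ⌊34.72322/10⌋ = 3 → D.
Square: lon ⌊9.51291/2⌋ = 4; lat ⌊4.72322/1⌋ = 4.
Subsquare: lon ⌊1.51291/0.0833333⌋ = 18 → s; lat ⌊0.72322/0.0416667⌋ = 17 → r.
Extended square: lon ⌊0.01291/0.00833333⌋ = 1; lat ⌊0.01489/0.00416667⌋ = 3.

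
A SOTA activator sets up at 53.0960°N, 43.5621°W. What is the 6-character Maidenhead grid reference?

GO83fc

Add 180° to longitude and 90° to latitude: 136.4379, 143.0960.
Field: lon ⌊136.4379/20⌋ = 6 → G; lat ⌊143.0960/10⌋ = 14 → O.
Square: lon ⌊16.4379/2⌋ = 8; lat ⌊3.0960/1⌋ = 3.
Subsquare: lon ⌊0.4379/0.0833333⌋ = 5 → f; lat ⌊0.0960/0.0416667⌋ = 2 → c.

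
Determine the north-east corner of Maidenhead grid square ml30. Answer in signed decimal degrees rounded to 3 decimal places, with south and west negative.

Field M=12, L=11: +12·20° lon, +11·10° lat → SW at lon 60°, lat 20°.
Square 3, 0: +3·2° lon, +0·1° lat → SW at lon 66°, lat 20°.
Cell spans 2° lon × 1° lat. NE corner is SW corner plus one full cell.
latitude 21.000, longitude 68.000.

21.000, 68.000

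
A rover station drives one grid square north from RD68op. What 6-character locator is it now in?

RD68oq

Latitude subsquare p = 15; +1 → 16 = q.
The longitude characters are unchanged.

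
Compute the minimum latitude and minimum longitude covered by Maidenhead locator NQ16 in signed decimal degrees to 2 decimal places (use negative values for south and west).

76.00, 82.00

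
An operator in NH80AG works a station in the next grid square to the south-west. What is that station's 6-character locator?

NH70xf

Longitude subsquare a = 0; −1 → -1, wraps to 23 = x, carry into square.
Longitude square 8; −1 → 7.
Latitude subsquare g = 6; −1 → 5 = f.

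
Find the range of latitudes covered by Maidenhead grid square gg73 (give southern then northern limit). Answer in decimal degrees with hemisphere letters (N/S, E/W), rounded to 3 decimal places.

27.000° S, 26.000° S

Field G=6, G=6: +6·20° lon, +6·10° lat → SW at lon -60°, lat -30°.
Square 7, 3: +7·2° lon, +3·1° lat → SW at lon -46°, lat -27°.
Cell spans 2° lon × 1° lat.
south 27.000° S, north 26.000° S.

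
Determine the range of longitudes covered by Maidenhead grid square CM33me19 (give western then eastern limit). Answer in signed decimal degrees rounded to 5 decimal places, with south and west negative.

Field C=2, M=12: +2·20° lon, +12·10° lat → SW at lon -140°, lat 30°.
Square 3, 3: +3·2° lon, +3·1° lat → SW at lon -134°, lat 33°.
Subsquare m=12, e=4: +12·0.0833333° lon, +4·0.0416667° lat → SW at lon -133°, lat 33.1667°.
Extended square 1, 9: +1·0.00833333° lon, +9·0.00416667° lat → SW at lon -132.992°, lat 33.2042°.
Cell spans 0.00833333° lon × 0.00416667° lat.
west -132.99167, east -132.98333.

-132.99167, -132.98333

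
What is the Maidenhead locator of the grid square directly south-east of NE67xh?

NE77ag

Longitude subsquare x = 23; +1 → 24, wraps to 0 = a, carry into square.
Longitude square 6; +1 → 7.
Latitude subsquare h = 7; −1 → 6 = g.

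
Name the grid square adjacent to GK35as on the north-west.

Longitude subsquare a = 0; −1 → -1, wraps to 23 = x, carry into square.
Longitude square 3; −1 → 2.
Latitude subsquare s = 18; +1 → 19 = t.

GK25xt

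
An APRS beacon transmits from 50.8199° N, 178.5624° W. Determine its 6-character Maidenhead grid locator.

Add 180° to longitude and 90° to latitude: 1.4376, 140.8199.
Field: lon ⌊1.4376/20⌋ = 0 → A; lat ⌊140.8199/10⌋ = 14 → O.
Square: lon ⌊1.4376/2⌋ = 0; lat ⌊0.8199/1⌋ = 0.
Subsquare: lon ⌊1.4376/0.0833333⌋ = 17 → r; lat ⌊0.8199/0.0416667⌋ = 19 → t.

AO00rt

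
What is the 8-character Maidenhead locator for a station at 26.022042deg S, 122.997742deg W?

CG83mx04

Add 180° to longitude and 90° to latitude: 57.00226, 63.97796.
Field: 57.00226/20 → 2 → C, 63.97796/10 → 6 → G; chars CG.
Square: 17.00226/2 → 8, 3.97796/1 → 3; chars 83.
Subsquare: 1.00226/0.0833333 → 12 → m, 0.97796/0.0416667 → 23 → x; chars mx.
Extended square: 0.00226/0.00833333 → 0, 0.01962/0.00416667 → 4; chars 04.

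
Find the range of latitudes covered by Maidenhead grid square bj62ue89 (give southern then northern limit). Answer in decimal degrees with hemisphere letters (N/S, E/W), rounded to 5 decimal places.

2.20417° N, 2.20833° N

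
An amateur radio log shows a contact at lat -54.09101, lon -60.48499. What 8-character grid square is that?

Shift to the Maidenhead origin (180°W, 90°S): lon 119.51501, lat 35.90899.
Field (20°×10°, letters A–R): 119.51501/20 → 5 → F, 35.90899/10 → 3 → D; chars FD.
Square (2°×1°, digits 0–9): 19.51501/2 → 9, 5.90899/1 → 5; chars 95.
Subsquare (5′×2.5′, letters a–x): 1.51501/0.0833333 → 18 → s, 0.90899/0.0416667 → 21 → v; chars sv.
Extended square (30″×15″, digits 0–9): 0.01501/0.00833333 → 1, 0.03399/0.00416667 → 8; chars 18.

FD95sv18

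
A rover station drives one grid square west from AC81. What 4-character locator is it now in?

AC71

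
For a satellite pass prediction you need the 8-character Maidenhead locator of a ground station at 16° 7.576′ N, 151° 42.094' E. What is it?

QK56ud40

Offset from 180°W / 90°S: lon 331.70157°, lat 106.12627°.
Field (20°×10°, letters A–R): lon ⌊331.70157/20⌋ = 16 → Q; lat ⌊106.12627/10⌋ = 10 → K.
Square (2°×1°, digits 0–9): lon ⌊11.70157/2⌋ = 5; lat ⌊6.12627/1⌋ = 6.
Subsquare (5′×2.5′, letters a–x): lon ⌊1.70157/0.0833333⌋ = 20 → u; lat ⌊0.12627/0.0416667⌋ = 3 → d.
Extended square (30″×15″, digits 0–9): lon ⌊0.03490/0.00833333⌋ = 4; lat ⌊0.00127/0.00416667⌋ = 0.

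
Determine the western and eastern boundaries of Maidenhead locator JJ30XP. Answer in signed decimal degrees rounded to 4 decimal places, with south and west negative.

7.9167, 8.0000

Field J=9, J=9: +9·20° lon, +9·10° lat → SW at lon 0°, lat 0°.
Square 3, 0: +3·2° lon, +0·1° lat → SW at lon 6°, lat 0°.
Subsquare x=23, p=15: +23·0.0833333° lon, +15·0.0416667° lat → SW at lon 7.91667°, lat 0.625°.
Cell spans 0.0833333° lon × 0.0416667° lat.
west 7.9167, east 8.0000.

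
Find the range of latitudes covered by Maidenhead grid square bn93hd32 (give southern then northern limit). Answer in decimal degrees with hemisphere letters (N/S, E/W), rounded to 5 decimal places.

43.13333° N, 43.13750° N

Field B=1, N=13: +1·20° lon, +13·10° lat → SW at lon -160°, lat 40°.
Square 9, 3: +9·2° lon, +3·1° lat → SW at lon -142°, lat 43°.
Subsquare h=7, d=3: +7·0.0833333° lon, +3·0.0416667° lat → SW at lon -141.417°, lat 43.125°.
Extended square 3, 2: +3·0.00833333° lon, +2·0.00416667° lat → SW at lon -141.392°, lat 43.1333°.
Cell spans 0.00833333° lon × 0.00416667° lat.
south 43.13333° N, north 43.13750° N.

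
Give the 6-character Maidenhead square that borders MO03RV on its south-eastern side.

Longitude subsquare r = 17; +1 → 18 = s.
Latitude subsquare v = 21; −1 → 20 = u.

MO03su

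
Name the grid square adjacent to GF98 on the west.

Longitude square 9; −1 → 8.
The latitude characters are unchanged.

GF88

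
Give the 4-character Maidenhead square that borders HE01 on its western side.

Longitude square 0; −1 → -1, wraps to 9, carry into field.
Longitude field H = 7; −1 → 6 = G.
The latitude characters are unchanged.

GE91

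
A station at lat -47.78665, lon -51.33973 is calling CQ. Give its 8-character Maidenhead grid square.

Shift to the Maidenhead origin (180°W, 90°S): lon 128.66027, lat 42.21335.
Field: lon ⌊128.66027/20⌋ = 6 → G; lat ⌊42.21335/10⌋ = 4 → E.
Square: lon ⌊8.66027/2⌋ = 4; lat ⌊2.21335/1⌋ = 2.
Subsquare: lon ⌊0.66027/0.0833333⌋ = 7 → h; lat ⌊0.21335/0.0416667⌋ = 5 → f.
Extended square: lon ⌊0.07694/0.00833333⌋ = 9; lat ⌊0.00502/0.00416667⌋ = 1.

GE42hf91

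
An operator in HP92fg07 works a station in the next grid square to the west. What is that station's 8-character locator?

HP92eg97

Longitude extended square 0; −1 → -1, wraps to 9, carry into subsquare.
Longitude subsquare f = 5; −1 → 4 = e.
The latitude characters are unchanged.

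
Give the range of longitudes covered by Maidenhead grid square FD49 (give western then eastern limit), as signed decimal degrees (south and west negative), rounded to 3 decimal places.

Field F=5, D=3: +5·20° lon, +3·10° lat → SW at lon -80°, lat -60°.
Square 4, 9: +4·2° lon, +9·1° lat → SW at lon -72°, lat -51°.
Cell spans 2° lon × 1° lat.
west -72.000, east -70.000.

-72.000, -70.000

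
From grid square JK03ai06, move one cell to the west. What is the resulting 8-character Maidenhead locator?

IK93xi96

Longitude extended square 0; −1 → -1, wraps to 9, carry into subsquare.
Longitude subsquare a = 0; −1 → -1, wraps to 23 = x, carry into square.
Longitude square 0; −1 → -1, wraps to 9, carry into field.
Longitude field J = 9; −1 → 8 = I.
The latitude characters are unchanged.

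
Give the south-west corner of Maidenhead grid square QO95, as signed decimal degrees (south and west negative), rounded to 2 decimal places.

Field Q=16, O=14: +16·20° lon, +14·10° lat → SW at lon 140°, lat 50°.
Square 9, 5: +9·2° lon, +5·1° lat → SW at lon 158°, lat 55°.
latitude 55.00, longitude 158.00.

55.00, 158.00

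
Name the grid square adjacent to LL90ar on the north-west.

Longitude subsquare a = 0; −1 → -1, wraps to 23 = x, carry into square.
Longitude square 9; −1 → 8.
Latitude subsquare r = 17; +1 → 18 = s.

LL80xs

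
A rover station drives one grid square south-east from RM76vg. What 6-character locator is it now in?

RM76wf

Longitude subsquare v = 21; +1 → 22 = w.
Latitude subsquare g = 6; −1 → 5 = f.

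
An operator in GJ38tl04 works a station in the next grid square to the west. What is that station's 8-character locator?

GJ38sl94

Longitude extended square 0; −1 → -1, wraps to 9, carry into subsquare.
Longitude subsquare t = 19; −1 → 18 = s.
The latitude characters are unchanged.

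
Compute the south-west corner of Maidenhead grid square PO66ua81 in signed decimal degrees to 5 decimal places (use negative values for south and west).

Field P=15, O=14: +15·20° lon, +14·10° lat → SW at lon 120°, lat 50°.
Square 6, 6: +6·2° lon, +6·1° lat → SW at lon 132°, lat 56°.
Subsquare u=20, a=0: +20·0.0833333° lon, +0·0.0416667° lat → SW at lon 133.667°, lat 56°.
Extended square 8, 1: +8·0.00833333° lon, +1·0.00416667° lat → SW at lon 133.733°, lat 56.0042°.
latitude 56.00417, longitude 133.73333.

56.00417, 133.73333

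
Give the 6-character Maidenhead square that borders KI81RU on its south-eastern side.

Longitude subsquare r = 17; +1 → 18 = s.
Latitude subsquare u = 20; −1 → 19 = t.

KI81st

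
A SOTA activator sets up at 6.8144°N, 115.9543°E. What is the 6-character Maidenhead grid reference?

OJ76xt

Shift to the Maidenhead origin (180°W, 90°S): lon 295.9543, lat 96.8144.
Field: 295.9543/20 → 14 → O, 96.8144/10 → 9 → J; chars OJ.
Square: 15.9543/2 → 7, 6.8144/1 → 6; chars 76.
Subsquare: 1.9543/0.0833333 → 23 → x, 0.8144/0.0416667 → 19 → t; chars xt.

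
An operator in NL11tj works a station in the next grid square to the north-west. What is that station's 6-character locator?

Longitude subsquare t = 19; −1 → 18 = s.
Latitude subsquare j = 9; +1 → 10 = k.

NL11sk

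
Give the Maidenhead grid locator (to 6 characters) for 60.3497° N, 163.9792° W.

AP80ai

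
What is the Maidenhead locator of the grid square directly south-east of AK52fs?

Longitude subsquare f = 5; +1 → 6 = g.
Latitude subsquare s = 18; −1 → 17 = r.

AK52gr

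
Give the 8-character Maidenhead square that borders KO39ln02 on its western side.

Longitude extended square 0; −1 → -1, wraps to 9, carry into subsquare.
Longitude subsquare l = 11; −1 → 10 = k.
The latitude characters are unchanged.

KO39kn92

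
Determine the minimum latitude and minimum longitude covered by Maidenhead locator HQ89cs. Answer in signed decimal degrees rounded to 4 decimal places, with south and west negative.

Field H=7, Q=16: +7·20° lon, +16·10° lat → SW at lon -40°, lat 70°.
Square 8, 9: +8·2° lon, +9·1° lat → SW at lon -24°, lat 79°.
Subsquare c=2, s=18: +2·0.0833333° lon, +18·0.0416667° lat → SW at lon -23.8333°, lat 79.75°.
latitude 79.7500, longitude -23.8333.

79.7500, -23.8333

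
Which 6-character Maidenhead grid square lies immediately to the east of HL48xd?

HL58ad

Longitude subsquare x = 23; +1 → 24, wraps to 0 = a, carry into square.
Longitude square 4; +1 → 5.
The latitude characters are unchanged.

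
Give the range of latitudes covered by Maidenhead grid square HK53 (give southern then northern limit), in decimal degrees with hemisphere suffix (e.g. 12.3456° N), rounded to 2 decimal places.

Field H=7, K=10: +7·20° lon, +10·10° lat → SW at lon -40°, lat 10°.
Square 5, 3: +5·2° lon, +3·1° lat → SW at lon -30°, lat 13°.
Cell spans 2° lon × 1° lat.
south 13.00° N, north 14.00° N.

13.00° N, 14.00° N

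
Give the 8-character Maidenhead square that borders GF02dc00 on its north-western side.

Longitude extended square 0; −1 → -1, wraps to 9, carry into subsquare.
Longitude subsquare d = 3; −1 → 2 = c.
Latitude extended square 0; +1 → 1.

GF02cc91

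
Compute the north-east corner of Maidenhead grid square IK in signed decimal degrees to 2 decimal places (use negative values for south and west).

Field I=8, K=10: +8·20° lon, +10·10° lat → SW at lon -20°, lat 10°.
Cell spans 20° lon × 10° lat. NE corner is SW corner plus one full cell.
latitude 20.00, longitude 0.00.

20.00, 0.00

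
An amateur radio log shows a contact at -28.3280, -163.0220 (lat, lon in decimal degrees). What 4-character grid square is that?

AG81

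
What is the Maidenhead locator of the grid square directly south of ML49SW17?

ML49sw16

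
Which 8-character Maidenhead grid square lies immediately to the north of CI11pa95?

Latitude extended square 5; +1 → 6.
The longitude characters are unchanged.

CI11pa96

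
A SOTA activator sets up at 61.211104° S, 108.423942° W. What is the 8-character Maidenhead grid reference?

Add 180° to longitude and 90° to latitude: 71.57606, 28.78890.
Field: 71.57606/20 → 3 → D, 28.78890/10 → 2 → C; chars DC.
Square: 11.57606/2 → 5, 8.78890/1 → 8; chars 58.
Subsquare: 1.57606/0.0833333 → 18 → s, 0.78890/0.0416667 → 18 → s; chars ss.
Extended square: 0.07606/0.00833333 → 9, 0.03890/0.00416667 → 9; chars 99.

DC58ss99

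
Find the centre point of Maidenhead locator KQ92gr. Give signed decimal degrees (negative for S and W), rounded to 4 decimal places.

72.7292, 38.5417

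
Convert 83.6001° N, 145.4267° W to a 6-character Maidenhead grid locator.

Offset from 180°W / 90°S: lon 34.5733°, lat 173.6001°.
Field: lon ⌊34.5733/20⌋ = 1 → B; lat ⌊173.6001/10⌋ = 17 → R.
Square: lon ⌊14.5733/2⌋ = 7; lat ⌊3.6001/1⌋ = 3.
Subsquare: lon ⌊0.5733/0.0833333⌋ = 6 → g; lat ⌊0.6001/0.0416667⌋ = 14 → o.

BR73go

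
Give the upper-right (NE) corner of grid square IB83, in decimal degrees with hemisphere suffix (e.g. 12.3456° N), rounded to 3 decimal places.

76.000° S, 2.000° W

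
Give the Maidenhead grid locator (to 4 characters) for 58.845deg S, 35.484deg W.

HD21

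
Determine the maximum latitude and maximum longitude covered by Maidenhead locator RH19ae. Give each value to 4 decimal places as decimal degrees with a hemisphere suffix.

Field R=17, H=7: +17·20° lon, +7·10° lat → SW at lon 160°, lat -20°.
Square 1, 9: +1·2° lon, +9·1° lat → SW at lon 162°, lat -11°.
Subsquare a=0, e=4: +0·0.0833333° lon, +4·0.0416667° lat → SW at lon 162°, lat -10.8333°.
Cell spans 0.0833333° lon × 0.0416667° lat. NE corner is SW corner plus one full cell.
latitude 10.7917° S, longitude 162.0833° E.

10.7917° S, 162.0833° E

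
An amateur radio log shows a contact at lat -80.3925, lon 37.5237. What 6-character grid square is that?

KA89so

Shift to the Maidenhead origin (180°W, 90°S): lon 217.5237, lat 9.6075.
Field: lon ⌊217.5237/20⌋ = 10 → K; lat ⌊9.6075/10⌋ = 0 → A.
Square: lon ⌊17.5237/2⌋ = 8; lat ⌊9.6075/1⌋ = 9.
Subsquare: lon ⌊1.5237/0.0833333⌋ = 18 → s; lat ⌊0.6075/0.0416667⌋ = 14 → o.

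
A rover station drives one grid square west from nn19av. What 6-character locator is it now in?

NN09xv

Longitude subsquare a = 0; −1 → -1, wraps to 23 = x, carry into square.
Longitude square 1; −1 → 0.
The latitude characters are unchanged.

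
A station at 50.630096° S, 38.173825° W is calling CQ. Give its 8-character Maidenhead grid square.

HD09vi98

Offset from 180°W / 90°S: lon 141.82618°, lat 39.36990°.
Field: 141.82618/20 → 7 → H, 39.36990/10 → 3 → D; chars HD.
Square: 1.82618/2 → 0, 9.36990/1 → 9; chars 09.
Subsquare: 1.82618/0.0833333 → 21 → v, 0.36990/0.0416667 → 8 → i; chars vi.
Extended square: 0.07618/0.00833333 → 9, 0.03657/0.00416667 → 8; chars 98.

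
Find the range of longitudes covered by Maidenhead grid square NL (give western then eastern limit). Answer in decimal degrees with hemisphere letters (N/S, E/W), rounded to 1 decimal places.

Field N=13, L=11: +13·20° lon, +11·10° lat → SW at lon 80°, lat 20°.
Cell spans 20° lon × 10° lat.
west 80.0° E, east 100.0° E.

80.0° E, 100.0° E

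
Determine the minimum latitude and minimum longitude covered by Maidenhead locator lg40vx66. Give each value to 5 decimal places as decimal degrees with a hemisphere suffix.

Field L=11, G=6: +11·20° lon, +6·10° lat → SW at lon 40°, lat -30°.
Square 4, 0: +4·2° lon, +0·1° lat → SW at lon 48°, lat -30°.
Subsquare v=21, x=23: +21·0.0833333° lon, +23·0.0416667° lat → SW at lon 49.75°, lat -29.0417°.
Extended square 6, 6: +6·0.00833333° lon, +6·0.00416667° lat → SW at lon 49.8°, lat -29.0167°.
latitude 29.01667° S, longitude 49.80000° E.

29.01667° S, 49.80000° E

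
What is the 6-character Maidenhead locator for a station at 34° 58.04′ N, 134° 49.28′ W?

CM24ox

Offset from 180°W / 90°S: lon 45.1787°, lat 124.9673°.
Field: 45.1787/20 → 2 → C, 124.9673/10 → 12 → M; chars CM.
Square: 5.1787/2 → 2, 4.9673/1 → 4; chars 24.
Subsquare: 1.1787/0.0833333 → 14 → o, 0.9673/0.0416667 → 23 → x; chars ox.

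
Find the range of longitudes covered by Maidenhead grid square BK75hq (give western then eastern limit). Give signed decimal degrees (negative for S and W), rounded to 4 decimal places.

Field B=1, K=10: +1·20° lon, +10·10° lat → SW at lon -160°, lat 10°.
Square 7, 5: +7·2° lon, +5·1° lat → SW at lon -146°, lat 15°.
Subsquare h=7, q=16: +7·0.0833333° lon, +16·0.0416667° lat → SW at lon -145.417°, lat 15.6667°.
Cell spans 0.0833333° lon × 0.0416667° lat.
west -145.4167, east -145.3333.

-145.4167, -145.3333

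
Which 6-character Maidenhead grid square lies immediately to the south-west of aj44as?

Longitude subsquare a = 0; −1 → -1, wraps to 23 = x, carry into square.
Longitude square 4; −1 → 3.
Latitude subsquare s = 18; −1 → 17 = r.

AJ34xr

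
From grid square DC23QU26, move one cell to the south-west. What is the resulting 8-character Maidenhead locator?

DC23qu15

Longitude extended square 2; −1 → 1.
Latitude extended square 6; −1 → 5.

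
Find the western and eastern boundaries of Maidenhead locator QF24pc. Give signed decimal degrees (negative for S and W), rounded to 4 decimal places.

Field Q=16, F=5: +16·20° lon, +5·10° lat → SW at lon 140°, lat -40°.
Square 2, 4: +2·2° lon, +4·1° lat → SW at lon 144°, lat -36°.
Subsquare p=15, c=2: +15·0.0833333° lon, +2·0.0416667° lat → SW at lon 145.25°, lat -35.9167°.
Cell spans 0.0833333° lon × 0.0416667° lat.
west 145.2500, east 145.3333.

145.2500, 145.3333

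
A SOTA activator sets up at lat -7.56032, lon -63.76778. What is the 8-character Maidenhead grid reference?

FI82ck75

Add 180° to longitude and 90° to latitude: 116.23222, 82.43968.
Field (20°×10°, letters A–R): lon ⌊116.23222/20⌋ = 5 → F; lat ⌊82.43968/10⌋ = 8 → I.
Square (2°×1°, digits 0–9): lon ⌊16.23222/2⌋ = 8; lat ⌊2.43968/1⌋ = 2.
Subsquare (5′×2.5′, letters a–x): lon ⌊0.23222/0.0833333⌋ = 2 → c; lat ⌊0.43968/0.0416667⌋ = 10 → k.
Extended square (30″×15″, digits 0–9): lon ⌊0.06555/0.00833333⌋ = 7; lat ⌊0.02301/0.00416667⌋ = 5.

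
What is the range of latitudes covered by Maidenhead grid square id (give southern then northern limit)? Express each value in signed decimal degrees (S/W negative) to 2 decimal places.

Field I=8, D=3: +8·20° lon, +3·10° lat → SW at lon -20°, lat -60°.
Cell spans 20° lon × 10° lat.
south -60.00, north -50.00.

-60.00, -50.00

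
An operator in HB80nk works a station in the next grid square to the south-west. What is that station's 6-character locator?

HB80mj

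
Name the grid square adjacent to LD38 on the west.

Longitude square 3; −1 → 2.
The latitude characters are unchanged.

LD28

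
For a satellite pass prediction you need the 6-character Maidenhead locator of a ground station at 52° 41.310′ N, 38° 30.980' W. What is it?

Offset from 180°W / 90°S: lon 141.4837°, lat 142.6885°.
Field (20°×10°, letters A–R): lon ⌊141.4837/20⌋ = 7 → H; lat ⌊142.6885/10⌋ = 14 → O.
Square (2°×1°, digits 0–9): lon ⌊1.4837/2⌋ = 0; lat ⌊2.6885/1⌋ = 2.
Subsquare (5′×2.5′, letters a–x): lon ⌊1.4837/0.0833333⌋ = 17 → r; lat ⌊0.6885/0.0416667⌋ = 16 → q.

HO02rq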